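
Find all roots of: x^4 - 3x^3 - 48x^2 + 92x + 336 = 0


Let p(x) = x^4 - 3x^3 - 48x^2 + 92x + 336. By the rational root theorem (leading coefficient 1), any rational root is an integer divisor of 336: try ±1, ±2, ... in turn.
Test x = 1: value = 378 ≠ 0.
Test x = -1: value = 200 ≠ 0.
Test x = 2: value = 320 ≠ 0.
Test x = -2: value = 0 ✓, so (x + 2) is a factor.
Synthetic division by (x + 2): bring down 1; 1(-2) - 3 = -5; (-5)(-2) - 48 = -38; (-38)(-2) + 92 = 168; 168(-2) + 336 = 0 → quotient x^3 - 5x^2 - 38x + 168, remainder 0.
Continue with the quotient x^3 - 5x^2 - 38x + 168 (candidates must divide 168; re-test x = -2 first in case it repeats).
Test x = -2: value = 216 ≠ 0.
Test x = 3: value = 36 ≠ 0.
Test x = -3: value = 210 ≠ 0.
Test x = 4: value = 0 ✓, so (x - 4) is a factor.
Synthetic division by (x - 4): bring down 1; 1(4) - 5 = -1; (-1)(4) - 38 = -42; (-42)(4) + 168 = 0 → quotient x^2 - x - 42, remainder 0.
Solve the quadratic x^2 - x - 42 = 0: discriminant = (-1)^2 - 4(1)(-42) = 1 + 168 = 169.
sqrt(169) = 13, so x = (1 ± 13)/2: x = 7 or x = -6.
Collecting all roots found:

x = -6, x = -2, x = 4, x = 7


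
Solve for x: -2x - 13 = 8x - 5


Starting with: -2x - 13 = 8x - 5
Move all x terms to left: (-2 - 8)x = -5 + 13
Simplify: -10x = 8
Divide both sides by -10: x = -4/5

x = -4/5


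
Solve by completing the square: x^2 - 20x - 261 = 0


Start: x^2 - 20x - 261 = 0
Move constant: x^2 - 20x = 261
Half of -20 is -10, squared is 100
Add 100 to both sides: x^2 - 20x + 100 = 361
(x - 10)^2 = 361
x - 10 = ±19
x = 10 + 19 = 29 or x = 10 - 19 = -9

x = -9, x = 29


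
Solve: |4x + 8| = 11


An absolute value equation |expr| = 11 gives two cases:
Case 1: 4x + 8 = 11
  4x = 3, so x = 3/4
Case 2: 4x + 8 = -11
  4x = -19, so x = -19/4

x = -19/4, x = 3/4


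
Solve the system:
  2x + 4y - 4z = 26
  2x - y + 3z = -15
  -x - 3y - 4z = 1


Using Cramer's rule. Expand each determinant along the first row.
D  = 2*[(-1)*(-4) - 3*(-3)] - 4*[2*(-4) - 3*(-1)] + (-4)*[2*(-3) - (-1)*(-1)]
  = 2*(13) - 4*(-5) + (-4)*(-7) = 74
Dx = 26*[(-1)*(-4) - 3*(-3)] - 4*[(-15)*(-4) - 3*1] + (-4)*[(-15)*(-3) - (-1)*1]
  = 26*(13) - 4*(57) + (-4)*(46) = -74
Dy = 2*[(-15)*(-4) - 3*1] - 26*[2*(-4) - 3*(-1)] + (-4)*[2*1 - (-15)*(-1)]
  = 2*(57) - 26*(-5) + (-4)*(-13) = 296
Dz = 2*[(-1)*1 - (-15)*(-3)] - 4*[2*1 - (-15)*(-1)] + 26*[2*(-3) - (-1)*(-1)]
  = 2*(-46) - 4*(-13) + 26*(-7) = -222
x = Dx/D = -74/74 = -1, y = Dy/D = 296/74 = 4, z = Dz/D = -222/74 = -3
Check eq1: (2)(-1) + (4)(4) + (-4)(-3) = 26 = 26 ✓
Check eq2: (2)(-1) + (-1)(4) + (3)(-3) = -15 = -15 ✓
Check eq3: (-1)(-1) + (-3)(4) + (-4)(-3) = 1 = 1 ✓

x = -1, y = 4, z = -3


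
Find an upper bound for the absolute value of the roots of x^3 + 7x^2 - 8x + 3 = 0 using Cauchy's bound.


Cauchy's bound: all roots r satisfy |r| <= 1 + max(|a_i/a_n|) for i = 0,...,n-1
where a_n is the leading coefficient.

Coefficients: [1, 7, -8, 3]
Leading coefficient a_n = 1
Ratios |a_i/a_n|: 7, 8, 3
Maximum ratio: 8
Cauchy's bound: |r| <= 1 + 8 = 9

Upper bound = 9


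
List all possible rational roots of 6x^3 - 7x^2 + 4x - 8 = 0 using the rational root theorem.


Rational root theorem: possible roots are ±p/q where:
  p divides the constant term (-8): p ∈ {1, 2, 4, 8}
  q divides the leading coefficient (6): q ∈ {1, 2, 3, 6}

All possible rational roots: -8, -4, -8/3, -2, -4/3, -1, -2/3, -1/2, -1/3, -1/6, 1/6, 1/3, 1/2, 2/3, 1, 4/3, 2, 8/3, 4, 8

-8, -4, -8/3, -2, -4/3, -1, -2/3, -1/2, -1/3, -1/6, 1/6, 1/3, 1/2, 2/3, 1, 4/3, 2, 8/3, 4, 8


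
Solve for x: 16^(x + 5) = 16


Express both sides with the same base.
16 = 16^1
Since the bases match, equate exponents: x + 5 = 1
So x = 1 - (5) = -4

x = -4


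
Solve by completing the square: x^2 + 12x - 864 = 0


Start: x^2 + 12x - 864 = 0
Move constant: x^2 + 12x = 864
Half of 12 is 6, squared is 36
Add 36 to both sides: x^2 + 12x + 36 = 900
(x + 6)^2 = 900
x + 6 = ±30
x = -6 + 30 = 24 or x = -6 - 30 = -36

x = -36, x = 24


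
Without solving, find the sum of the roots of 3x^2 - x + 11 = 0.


By Vieta's formulas for ax^2 + bx + c = 0:
  Sum of roots = -b/a
  Product of roots = c/a

Here a = 3, b = -1, c = 11
Sum = -(-1)/3 = 1/3
Product = 11/3 = 11/3

Sum = 1/3


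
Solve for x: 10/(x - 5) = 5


Multiply both sides by (x - 5): 10 = 5(x - 5)
Distribute: 10 = 5x - 25
5x = 10 + 25 = 35
x = 7

x = 7


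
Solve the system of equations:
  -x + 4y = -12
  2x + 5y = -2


Using Cramer's rule:
Determinant D = (-1)(5) - (2)(4) = -5 - 8 = -13
Dx = (-12)(5) - (-2)(4) = -60 + 8 = -52
Dy = (-1)(-2) - (2)(-12) = 2 + 24 = 26
x = Dx/D = -52/-13 = 4
y = Dy/D = 26/-13 = -2

x = 4, y = -2


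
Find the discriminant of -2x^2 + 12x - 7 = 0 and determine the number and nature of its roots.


For ax^2 + bx + c = 0, discriminant D = b^2 - 4ac
Here a = -2, b = 12, c = -7
D = (12)^2 - 4(-2)(-7) = 144 - 56 = 88

D = 88 > 0 but not a perfect square
The equation has 2 distinct real irrational roots.

Discriminant = 88, 2 distinct real irrational roots


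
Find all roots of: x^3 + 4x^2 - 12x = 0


The constant term is 0, so x = 0 is a root. Factor out x:
  x^2 + 4x - 12 = 0
Solve the quadratic x^2 + 4x - 12 = 0: discriminant = 4^2 - 4(1)(-12) = 16 + 48 = 64.
sqrt(64) = 8, so x = (-4 ± 8)/2: x = 2 or x = -6.
Collecting all roots found:

x = -6, x = 0, x = 2


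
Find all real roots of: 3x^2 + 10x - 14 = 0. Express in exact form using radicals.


Using the quadratic formula: x = (-b ± sqrt(b^2 - 4ac)) / (2a)
Here a = 3, b = 10, c = -14
Discriminant = b^2 - 4ac = 10^2 - 4(3)(-14) = 100 + 168 = 268
Since discriminant = 268 > 0, there are two real roots.
x = (-10 ± 2*sqrt(67)) / 6
Simplifying: x = (-5 ± sqrt(67)) / 3
Numerically: x ≈ 1.0618 or x ≈ -4.3951

x = (-5 + sqrt(67)) / 3 or x = (-5 - sqrt(67)) / 3


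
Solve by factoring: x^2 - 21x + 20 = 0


We need two numbers that multiply to 20 and add to -21.
Those numbers are -20 and -1 (since (-20) * (-1) = 20 and (-20) + (-1) = -21).
So x^2 - 21x + 20 = (x - 20)(x - 1) = 0
Setting each factor to zero: x = 20 or x = 1

x = 1, x = 20


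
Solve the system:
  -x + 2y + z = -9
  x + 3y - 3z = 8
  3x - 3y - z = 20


Using Cramer's rule. Expand each determinant along the first row.
D  = (-1)*[3*(-1) - (-3)*(-3)] - 2*[1*(-1) - (-3)*3] + 1*[1*(-3) - 3*3]
  = (-1)*(-12) - 2*(8) + 1*(-12) = -16
Dx = (-9)*[3*(-1) - (-3)*(-3)] - 2*[8*(-1) - (-3)*20] + 1*[8*(-3) - 3*20]
  = (-9)*(-12) - 2*(52) + 1*(-84) = -80
Dy = (-1)*[8*(-1) - (-3)*20] - (-9)*[1*(-1) - (-3)*3] + 1*[1*20 - 8*3]
  = (-1)*(52) - (-9)*(8) + 1*(-4) = 16
Dz = (-1)*[3*20 - 8*(-3)] - 2*[1*20 - 8*3] + (-9)*[1*(-3) - 3*3]
  = (-1)*(84) - 2*(-4) + (-9)*(-12) = 32
x = Dx/D = -80/-16 = 5, y = Dy/D = 16/-16 = -1, z = Dz/D = 32/-16 = -2
Check eq1: (-1)(5) + (2)(-1) + (1)(-2) = -9 = -9 ✓
Check eq2: (1)(5) + (3)(-1) + (-3)(-2) = 8 = 8 ✓
Check eq3: (3)(5) + (-3)(-1) + (-1)(-2) = 20 = 20 ✓

x = 5, y = -1, z = -2


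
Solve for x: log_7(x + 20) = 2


Convert to exponential form: x + 20 = 7^2 = 49
x = 49 - 20 = 29
Check: log_7(29 + 20) = log_7(49) = log_7(49) = 2 ✓

x = 29


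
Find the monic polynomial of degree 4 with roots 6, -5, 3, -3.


A monic polynomial with roots 6, -5, 3, -3 is:
p(x) = (x - 6)(x + 5)(x - 3)(x + 3)
After multiplying by (x - 6): x - 6
After multiplying by (x + 5): x^2 - x - 30
After multiplying by (x - 3): x^3 - 4x^2 - 27x + 90
After multiplying by (x + 3): x^4 - x^3 - 39x^2 + 9x + 270

x^4 - x^3 - 39x^2 + 9x + 270


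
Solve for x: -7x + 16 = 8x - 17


Starting with: -7x + 16 = 8x - 17
Move all x terms to left: (-7 - 8)x = -17 - 16
Simplify: -15x = -33
Divide both sides by -15: x = 11/5

x = 11/5


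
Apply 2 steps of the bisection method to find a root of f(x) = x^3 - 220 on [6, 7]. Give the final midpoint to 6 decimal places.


f(x) = x^3 - 220
f(6) = -4 < 0
f(7) = 123 > 0

Step 1: midpoint = (6.000000 + 7.000000)/2 = 6.500000
  f(6.500000) = 54.625000
  f(mid) > 0, so root is in [6.000000, 6.500000]

Step 2: midpoint = (6.000000 + 6.500000)/2 = 6.250000
  f(6.250000) = 24.140625
  f(mid) > 0, so root is in [6.000000, 6.250000]

midpoint = 6.250000


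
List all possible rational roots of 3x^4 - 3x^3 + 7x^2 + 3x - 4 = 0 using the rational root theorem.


Rational root theorem: possible roots are ±p/q where:
  p divides the constant term (-4): p ∈ {1, 2, 4}
  q divides the leading coefficient (3): q ∈ {1, 3}

All possible rational roots: -4, -2, -4/3, -1, -2/3, -1/3, 1/3, 2/3, 1, 4/3, 2, 4

-4, -2, -4/3, -1, -2/3, -1/3, 1/3, 2/3, 1, 4/3, 2, 4


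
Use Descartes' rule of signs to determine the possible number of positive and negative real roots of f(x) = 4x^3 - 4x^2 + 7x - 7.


Descartes' rule of signs:

For positive roots, count sign changes in f(x) = 4x^3 - 4x^2 + 7x - 7:
Signs of coefficients: +, -, +, -
Number of sign changes: 3
Possible positive real roots: 3, 1

For negative roots, examine f(-x) = -4x^3 - 4x^2 - 7x - 7:
Signs of coefficients: -, -, -, -
Number of sign changes: 0
Possible negative real roots: 0

Positive roots: 3 or 1; Negative roots: 0


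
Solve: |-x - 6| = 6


An absolute value equation |expr| = 6 gives two cases:
Case 1: -x - 6 = 6
  -x = 12, so x = -12
Case 2: -x - 6 = -6
  -x = 0, so x = 0

x = -12, x = 0


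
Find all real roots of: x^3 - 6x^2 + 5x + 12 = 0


Let p(x) = x^3 - 6x^2 + 5x + 12. By the rational root theorem (leading coefficient 1), any rational root is an integer divisor of 12: try ±1, ±2, ... in turn.
Test x = 1: value = 12 ≠ 0.
Test x = -1: value = 0 ✓, so (x + 1) is a factor.
Synthetic division by (x + 1): bring down 1; 1(-1) - 6 = -7; (-7)(-1) + 5 = 12; 12(-1) + 12 = 0 → quotient x^2 - 7x + 12, remainder 0.
Solve the quadratic x^2 - 7x + 12 = 0: discriminant = (-7)^2 - 4(1)(12) = 49 - 48 = 1.
sqrt(1) = 1, so x = (7 ± 1)/2: x = 4 or x = 3.

x = -1, x = 3, x = 4


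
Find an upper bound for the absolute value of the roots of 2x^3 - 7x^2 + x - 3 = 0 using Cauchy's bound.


Cauchy's bound: all roots r satisfy |r| <= 1 + max(|a_i/a_n|) for i = 0,...,n-1
where a_n is the leading coefficient.

Coefficients: [2, -7, 1, -3]
Leading coefficient a_n = 2
Ratios |a_i/a_n|: 7/2, 1/2, 3/2
Maximum ratio: 7/2
Cauchy's bound: |r| <= 1 + 7/2 = 9/2

Upper bound = 9/2


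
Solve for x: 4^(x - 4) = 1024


Express both sides with the same base.
1024 = 4^5
Since the bases match, equate exponents: x - 4 = 5
So x = 5 - (-4) = 9

x = 9


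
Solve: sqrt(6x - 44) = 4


Square both sides: 6x - 44 = 4^2 = 16
6x = 16 + 44 = 60
x = 10
Check: sqrt(6*10 - 44) = sqrt(16) = 4 ✓

x = 10


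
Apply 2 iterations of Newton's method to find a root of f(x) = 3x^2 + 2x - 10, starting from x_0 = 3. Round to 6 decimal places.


Newton's method: x_(n+1) = x_n - f(x_n)/f'(x_n)
f(x) = 3x^2 + 2x - 10
f'(x) = 6x + 2

Iteration 1:
  f(3.000000) = 23.000000
  f'(3.000000) = 20.000000
  x_1 = 3.000000 - (23.000000)/(20.000000) = 1.850000

Iteration 2:
  f(1.850000) = 3.967500
  f'(1.850000) = 13.100000
  x_2 = 1.850000 - (3.967500)/(13.100000) = 1.547137

x_2 = 1.547137


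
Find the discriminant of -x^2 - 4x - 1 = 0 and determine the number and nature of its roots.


For ax^2 + bx + c = 0, discriminant D = b^2 - 4ac
Here a = -1, b = -4, c = -1
D = (-4)^2 - 4(-1)(-1) = 16 - 4 = 12

D = 12 > 0 but not a perfect square
The equation has 2 distinct real irrational roots.

Discriminant = 12, 2 distinct real irrational roots


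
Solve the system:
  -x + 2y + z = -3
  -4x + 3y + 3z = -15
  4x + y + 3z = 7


Using Cramer's rule. Expand each determinant along the first row.
D  = (-1)*[3*3 - 3*1] - 2*[(-4)*3 - 3*4] + 1*[(-4)*1 - 3*4]
  = (-1)*(6) - 2*(-24) + 1*(-16) = 26
Dx = (-3)*[3*3 - 3*1] - 2*[(-15)*3 - 3*7] + 1*[(-15)*1 - 3*7]
  = (-3)*(6) - 2*(-66) + 1*(-36) = 78
Dy = (-1)*[(-15)*3 - 3*7] - (-3)*[(-4)*3 - 3*4] + 1*[(-4)*7 - (-15)*4]
  = (-1)*(-66) - (-3)*(-24) + 1*(32) = 26
Dz = (-1)*[3*7 - (-15)*1] - 2*[(-4)*7 - (-15)*4] + (-3)*[(-4)*1 - 3*4]
  = (-1)*(36) - 2*(32) + (-3)*(-16) = -52
x = Dx/D = 78/26 = 3, y = Dy/D = 26/26 = 1, z = Dz/D = -52/26 = -2
Check eq1: (-1)(3) + (2)(1) + (1)(-2) = -3 = -3 ✓
Check eq2: (-4)(3) + (3)(1) + (3)(-2) = -15 = -15 ✓
Check eq3: (4)(3) + (1)(1) + (3)(-2) = 7 = 7 ✓

x = 3, y = 1, z = -2


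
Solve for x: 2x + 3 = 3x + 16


Starting with: 2x + 3 = 3x + 16
Move all x terms to left: (2 - 3)x = 16 - 3
Simplify: -x = 13
Divide both sides by -1: x = -13

x = -13


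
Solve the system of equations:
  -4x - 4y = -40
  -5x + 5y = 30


Using Cramer's rule:
Determinant D = (-4)(5) - (-5)(-4) = -20 - 20 = -40
Dx = (-40)(5) - (30)(-4) = -200 + 120 = -80
Dy = (-4)(30) - (-5)(-40) = -120 - 200 = -320
x = Dx/D = -80/-40 = 2
y = Dy/D = -320/-40 = 8

x = 2, y = 8


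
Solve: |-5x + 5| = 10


An absolute value equation |expr| = 10 gives two cases:
Case 1: -5x + 5 = 10
  -5x = 5, so x = -1
Case 2: -5x + 5 = -10
  -5x = -15, so x = 3

x = -1, x = 3


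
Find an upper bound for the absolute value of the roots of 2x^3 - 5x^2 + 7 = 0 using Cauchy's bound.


Cauchy's bound: all roots r satisfy |r| <= 1 + max(|a_i/a_n|) for i = 0,...,n-1
where a_n is the leading coefficient.

Coefficients: [2, -5, 0, 7]
Leading coefficient a_n = 2
Ratios |a_i/a_n|: 5/2, 0, 7/2
Maximum ratio: 7/2
Cauchy's bound: |r| <= 1 + 7/2 = 9/2

Upper bound = 9/2


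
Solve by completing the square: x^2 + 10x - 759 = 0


Start: x^2 + 10x - 759 = 0
Move constant: x^2 + 10x = 759
Half of 10 is 5, squared is 25
Add 25 to both sides: x^2 + 10x + 25 = 784
(x + 5)^2 = 784
x + 5 = ±28
x = -5 + 28 = 23 or x = -5 - 28 = -33

x = -33, x = 23


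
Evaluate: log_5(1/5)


We need the exponent such that 5^? = 1/5
5^(-1) = 1/5^1 = 1/5
Therefore log_5(1/5) = -1

-1


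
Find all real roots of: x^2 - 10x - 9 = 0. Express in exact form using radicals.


Using the quadratic formula: x = (-b ± sqrt(b^2 - 4ac)) / (2a)
Here a = 1, b = -10, c = -9
Discriminant = b^2 - 4ac = (-10)^2 - 4(1)(-9) = 100 + 36 = 136
Since discriminant = 136 > 0, there are two real roots.
x = (10 ± 2*sqrt(34)) / 2
Simplifying: x = 5 ± sqrt(34)
Numerically: x ≈ 10.8310 or x ≈ -0.8310

x = 5 + sqrt(34) or x = 5 - sqrt(34)


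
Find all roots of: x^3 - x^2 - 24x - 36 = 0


Let p(x) = x^3 - x^2 - 24x - 36. By the rational root theorem (leading coefficient 1), any rational root is an integer divisor of 36: try ±1, ±2, ... in turn.
Test x = 1: value = -60 ≠ 0.
Test x = -1: value = -14 ≠ 0.
Test x = 2: value = -80 ≠ 0.
Test x = -2: value = 0 ✓, so (x + 2) is a factor.
Synthetic division by (x + 2): bring down 1; 1(-2) - 1 = -3; (-3)(-2) - 24 = -18; (-18)(-2) - 36 = 0 → quotient x^2 - 3x - 18, remainder 0.
Solve the quadratic x^2 - 3x - 18 = 0: discriminant = (-3)^2 - 4(1)(-18) = 9 + 72 = 81.
sqrt(81) = 9, so x = (3 ± 9)/2: x = 6 or x = -3.
Collecting all roots found:

x = -3, x = -2, x = 6


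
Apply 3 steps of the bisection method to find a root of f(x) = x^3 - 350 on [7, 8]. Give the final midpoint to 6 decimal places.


f(x) = x^3 - 350
f(7) = -7 < 0
f(8) = 162 > 0

Step 1: midpoint = (7.000000 + 8.000000)/2 = 7.500000
  f(7.500000) = 71.875000
  f(mid) > 0, so root is in [7.000000, 7.500000]

Step 2: midpoint = (7.000000 + 7.500000)/2 = 7.250000
  f(7.250000) = 31.078125
  f(mid) > 0, so root is in [7.000000, 7.250000]

Step 3: midpoint = (7.000000 + 7.250000)/2 = 7.125000
  f(7.125000) = 11.705078
  f(mid) > 0, so root is in [7.000000, 7.125000]

midpoint = 7.125000


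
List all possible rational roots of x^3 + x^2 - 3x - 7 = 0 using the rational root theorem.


Rational root theorem: possible roots are ±p/q where:
  p divides the constant term (-7): p ∈ {1, 7}
  q divides the leading coefficient (1): q ∈ {1}

All possible rational roots: -7, -1, 1, 7

-7, -1, 1, 7


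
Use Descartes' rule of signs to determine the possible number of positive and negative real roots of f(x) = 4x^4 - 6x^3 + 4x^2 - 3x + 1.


Descartes' rule of signs:

For positive roots, count sign changes in f(x) = 4x^4 - 6x^3 + 4x^2 - 3x + 1:
Signs of coefficients: +, -, +, -, +
Number of sign changes: 4
Possible positive real roots: 4, 2, 0

For negative roots, examine f(-x) = 4x^4 + 6x^3 + 4x^2 + 3x + 1:
Signs of coefficients: +, +, +, +, +
Number of sign changes: 0
Possible negative real roots: 0

Positive roots: 4 or 2 or 0; Negative roots: 0


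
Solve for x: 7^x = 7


Express both sides with the same base.
7 = 7^1
Since the bases match: x = 1

x = 1


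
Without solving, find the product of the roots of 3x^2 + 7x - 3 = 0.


By Vieta's formulas for ax^2 + bx + c = 0:
  Sum of roots = -b/a
  Product of roots = c/a

Here a = 3, b = 7, c = -3
Sum = -(7)/3 = -7/3
Product = -3/3 = -1

Product = -1


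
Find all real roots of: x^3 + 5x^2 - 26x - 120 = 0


Let p(x) = x^3 + 5x^2 - 26x - 120. By the rational root theorem (leading coefficient 1), any rational root is an integer divisor of 120: try ±1, ±2, ... in turn.
Test x = 1: value = -140 ≠ 0.
Test x = -1: value = -90 ≠ 0.
Test x = 2: value = -144 ≠ 0.
Test x = -2: value = -56 ≠ 0.
Test x = 3: value = -126 ≠ 0.
Test x = -3: value = -24 ≠ 0.
Test x = 4: value = -80 ≠ 0.
Test x = -4: value = 0 ✓, so (x + 4) is a factor.
Synthetic division by (x + 4): bring down 1; 1(-4) + 5 = 1; 1(-4) - 26 = -30; (-30)(-4) - 120 = 0 → quotient x^2 + x - 30, remainder 0.
Solve the quadratic x^2 + x - 30 = 0: discriminant = 1^2 - 4(1)(-30) = 1 + 120 = 121.
sqrt(121) = 11, so x = (-1 ± 11)/2: x = 5 or x = -6.

x = -6, x = -4, x = 5


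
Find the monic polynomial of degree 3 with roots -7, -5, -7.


A monic polynomial with roots -7, -5, -7 is:
p(x) = (x + 7)(x + 5)(x + 7)
After multiplying by (x + 7): x + 7
After multiplying by (x + 5): x^2 + 12x + 35
After multiplying by (x + 7): x^3 + 19x^2 + 119x + 245

x^3 + 19x^2 + 119x + 245


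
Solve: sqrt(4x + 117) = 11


Square both sides: 4x + 117 = 11^2 = 121
4x = 121 - 117 = 4
x = 1
Check: sqrt(4*1 + 117) = sqrt(121) = 11 ✓

x = 1


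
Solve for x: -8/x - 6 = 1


Subtract -6 from both sides: -8/x = 7
Multiply both sides by x: -8 = 7 * x
Divide by 7: x = -8/7

x = -8/7


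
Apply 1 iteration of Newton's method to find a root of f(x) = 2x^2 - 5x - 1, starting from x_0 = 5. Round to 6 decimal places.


Newton's method: x_(n+1) = x_n - f(x_n)/f'(x_n)
f(x) = 2x^2 - 5x - 1
f'(x) = 4x - 5

Iteration 1:
  f(5.000000) = 24.000000
  f'(5.000000) = 15.000000
  x_1 = 5.000000 - (24.000000)/(15.000000) = 3.400000

x_1 = 3.400000


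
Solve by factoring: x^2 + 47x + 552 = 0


We need two numbers that multiply to 552 and add to 47.
Those numbers are 23 and 24 (since 23 * 24 = 552 and 23 + 24 = 47).
So x^2 + 47x + 552 = (x + 23)(x + 24) = 0
Setting each factor to zero: x = -23 or x = -24

x = -24, x = -23


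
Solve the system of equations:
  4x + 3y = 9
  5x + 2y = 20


Using Cramer's rule:
Determinant D = (4)(2) - (5)(3) = 8 - 15 = -7
Dx = (9)(2) - (20)(3) = 18 - 60 = -42
Dy = (4)(20) - (5)(9) = 80 - 45 = 35
x = Dx/D = -42/-7 = 6
y = Dy/D = 35/-7 = -5

x = 6, y = -5


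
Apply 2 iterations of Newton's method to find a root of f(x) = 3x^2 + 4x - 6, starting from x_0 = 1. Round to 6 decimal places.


Newton's method: x_(n+1) = x_n - f(x_n)/f'(x_n)
f(x) = 3x^2 + 4x - 6
f'(x) = 6x + 4

Iteration 1:
  f(1.000000) = 1.000000
  f'(1.000000) = 10.000000
  x_1 = 1.000000 - (1.000000)/(10.000000) = 0.900000

Iteration 2:
  f(0.900000) = 0.030000
  f'(0.900000) = 9.400000
  x_2 = 0.900000 - (0.030000)/(9.400000) = 0.896809

x_2 = 0.896809


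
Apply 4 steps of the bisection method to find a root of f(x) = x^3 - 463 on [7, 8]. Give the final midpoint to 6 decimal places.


f(x) = x^3 - 463
f(7) = -120 < 0
f(8) = 49 > 0

Step 1: midpoint = (7.000000 + 8.000000)/2 = 7.500000
  f(7.500000) = -41.125000
  f(mid) < 0, so root is in [7.500000, 8.000000]

Step 2: midpoint = (7.500000 + 8.000000)/2 = 7.750000
  f(7.750000) = 2.484375
  f(mid) > 0, so root is in [7.500000, 7.750000]

Step 3: midpoint = (7.500000 + 7.750000)/2 = 7.625000
  f(7.625000) = -19.677734
  f(mid) < 0, so root is in [7.625000, 7.750000]

Step 4: midpoint = (7.625000 + 7.750000)/2 = 7.687500
  f(7.687500) = -8.686768
  f(mid) < 0, so root is in [7.687500, 7.750000]

midpoint = 7.687500


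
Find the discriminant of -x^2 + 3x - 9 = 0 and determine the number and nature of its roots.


For ax^2 + bx + c = 0, discriminant D = b^2 - 4ac
Here a = -1, b = 3, c = -9
D = (3)^2 - 4(-1)(-9) = 9 - 36 = -27

D = -27 < 0
The equation has no real roots (2 complex conjugate roots).

Discriminant = -27, no real roots (2 complex conjugate roots)


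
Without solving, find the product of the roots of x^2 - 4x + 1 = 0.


By Vieta's formulas for ax^2 + bx + c = 0:
  Sum of roots = -b/a
  Product of roots = c/a

Here a = 1, b = -4, c = 1
Sum = -(-4)/1 = 4
Product = 1/1 = 1

Product = 1


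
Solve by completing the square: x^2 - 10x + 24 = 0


Start: x^2 - 10x + 24 = 0
Move constant: x^2 - 10x = -24
Half of -10 is -5, squared is 25
Add 25 to both sides: x^2 - 10x + 25 = 1
(x - 5)^2 = 1
x - 5 = ±1
x = 5 + 1 = 6 or x = 5 - 1 = 4

x = 4, x = 6


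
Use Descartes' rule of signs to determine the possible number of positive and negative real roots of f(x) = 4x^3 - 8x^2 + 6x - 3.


Descartes' rule of signs:

For positive roots, count sign changes in f(x) = 4x^3 - 8x^2 + 6x - 3:
Signs of coefficients: +, -, +, -
Number of sign changes: 3
Possible positive real roots: 3, 1

For negative roots, examine f(-x) = -4x^3 - 8x^2 - 6x - 3:
Signs of coefficients: -, -, -, -
Number of sign changes: 0
Possible negative real roots: 0

Positive roots: 3 or 1; Negative roots: 0


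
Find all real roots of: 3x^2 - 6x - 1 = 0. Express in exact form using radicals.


Using the quadratic formula: x = (-b ± sqrt(b^2 - 4ac)) / (2a)
Here a = 3, b = -6, c = -1
Discriminant = b^2 - 4ac = (-6)^2 - 4(3)(-1) = 36 + 12 = 48
Since discriminant = 48 > 0, there are two real roots.
x = (6 ± 4*sqrt(3)) / 6
Simplifying: x = (3 ± 2*sqrt(3)) / 3
Numerically: x ≈ 2.1547 or x ≈ -0.1547

x = (3 + 2*sqrt(3)) / 3 or x = (3 - 2*sqrt(3)) / 3


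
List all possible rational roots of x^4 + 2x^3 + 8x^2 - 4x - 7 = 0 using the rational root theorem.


Rational root theorem: possible roots are ±p/q where:
  p divides the constant term (-7): p ∈ {1, 7}
  q divides the leading coefficient (1): q ∈ {1}

All possible rational roots: -7, -1, 1, 7

-7, -1, 1, 7


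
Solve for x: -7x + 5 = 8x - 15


Starting with: -7x + 5 = 8x - 15
Move all x terms to left: (-7 - 8)x = -15 - 5
Simplify: -15x = -20
Divide both sides by -15: x = 4/3

x = 4/3


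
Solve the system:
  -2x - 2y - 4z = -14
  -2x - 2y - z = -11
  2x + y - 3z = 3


Using Cramer's rule. Expand each determinant along the first row.
D  = (-2)*[(-2)*(-3) - (-1)*1] - (-2)*[(-2)*(-3) - (-1)*2] + (-4)*[(-2)*1 - (-2)*2]
  = (-2)*(7) - (-2)*(8) + (-4)*(2) = -6
Dx = (-14)*[(-2)*(-3) - (-1)*1] - (-2)*[(-11)*(-3) - (-1)*3] + (-4)*[(-11)*1 - (-2)*3]
  = (-14)*(7) - (-2)*(36) + (-4)*(-5) = -6
Dy = (-2)*[(-11)*(-3) - (-1)*3] - (-14)*[(-2)*(-3) - (-1)*2] + (-4)*[(-2)*3 - (-11)*2]
  = (-2)*(36) - (-14)*(8) + (-4)*(16) = -24
Dz = (-2)*[(-2)*3 - (-11)*1] - (-2)*[(-2)*3 - (-11)*2] + (-14)*[(-2)*1 - (-2)*2]
  = (-2)*(5) - (-2)*(16) + (-14)*(2) = -6
x = Dx/D = -6/-6 = 1, y = Dy/D = -24/-6 = 4, z = Dz/D = -6/-6 = 1
Check eq1: (-2)(1) + (-2)(4) + (-4)(1) = -14 = -14 ✓
Check eq2: (-2)(1) + (-2)(4) + (-1)(1) = -11 = -11 ✓
Check eq3: (2)(1) + (1)(4) + (-3)(1) = 3 = 3 ✓

x = 1, y = 4, z = 1


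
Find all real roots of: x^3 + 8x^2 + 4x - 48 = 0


Let p(x) = x^3 + 8x^2 + 4x - 48. By the rational root theorem (leading coefficient 1), any rational root is an integer divisor of 48: try ±1, ±2, ... in turn.
Test x = 1: value = -35 ≠ 0.
Test x = -1: value = -45 ≠ 0.
Test x = 2: value = 0 ✓, so (x - 2) is a factor.
Synthetic division by (x - 2): bring down 1; 1(2) + 8 = 10; 10(2) + 4 = 24; 24(2) - 48 = 0 → quotient x^2 + 10x + 24, remainder 0.
Solve the quadratic x^2 + 10x + 24 = 0: discriminant = 10^2 - 4(1)(24) = 100 - 96 = 4.
sqrt(4) = 2, so x = (-10 ± 2)/2: x = -4 or x = -6.

x = -6, x = -4, x = 2


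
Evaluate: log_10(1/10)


We need the exponent such that 10^? = 1/10
10^(-1) = 1/10^1 = 1/10
Therefore log_10(1/10) = -1

-1


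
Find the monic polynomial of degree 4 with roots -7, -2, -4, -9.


A monic polynomial with roots -7, -2, -4, -9 is:
p(x) = (x + 7)(x + 2)(x + 4)(x + 9)
After multiplying by (x + 7): x + 7
After multiplying by (x + 2): x^2 + 9x + 14
After multiplying by (x + 4): x^3 + 13x^2 + 50x + 56
After multiplying by (x + 9): x^4 + 22x^3 + 167x^2 + 506x + 504

x^4 + 22x^3 + 167x^2 + 506x + 504


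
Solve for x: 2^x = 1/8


Express both sides with the same base.
1/8 = 2^(-3)
Since the bases match: x = -3

x = -3


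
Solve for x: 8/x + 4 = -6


Subtract 4 from both sides: 8/x = -10
Multiply both sides by x: 8 = -10 * x
Divide by -10: x = -4/5

x = -4/5


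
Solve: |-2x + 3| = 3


An absolute value equation |expr| = 3 gives two cases:
Case 1: -2x + 3 = 3
  -2x = 0, so x = 0
Case 2: -2x + 3 = -3
  -2x = -6, so x = 3

x = 0, x = 3


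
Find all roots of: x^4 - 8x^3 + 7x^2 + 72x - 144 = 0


Let p(x) = x^4 - 8x^3 + 7x^2 + 72x - 144. By the rational root theorem (leading coefficient 1), any rational root is an integer divisor of 144: try ±1, ±2, ... in turn.
Test x = 1: value = -72 ≠ 0.
Test x = -1: value = -200 ≠ 0.
Test x = 2: value = -20 ≠ 0.
Test x = -2: value = -180 ≠ 0.
Test x = 3: value = 0 ✓, so (x - 3) is a factor.
Synthetic division by (x - 3): bring down 1; 1(3) - 8 = -5; (-5)(3) + 7 = -8; (-8)(3) + 72 = 48; 48(3) - 144 = 0 → quotient x^3 - 5x^2 - 8x + 48, remainder 0.
Continue with the quotient x^3 - 5x^2 - 8x + 48 (candidates must divide 48; re-test x = 3 first in case it repeats).
Test x = 3: value = 6 ≠ 0.
Test x = -3: value = 0 ✓, so (x + 3) is a factor.
Synthetic division by (x + 3): bring down 1; 1(-3) - 5 = -8; (-8)(-3) - 8 = 16; 16(-3) + 48 = 0 → quotient x^2 - 8x + 16, remainder 0.
Solve the quadratic x^2 - 8x + 16 = 0: discriminant = (-8)^2 - 4(1)(16) = 64 - 64 = 0.
Discriminant = 0, so a double root: x = 8/2 = 4.
Collecting all roots found:

x = -3, x = 3, x = 4 (multiplicity 2)


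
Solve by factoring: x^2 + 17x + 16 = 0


We need two numbers that multiply to 16 and add to 17.
Those numbers are 1 and 16 (since 1 * 16 = 16 and 1 + 16 = 17).
So x^2 + 17x + 16 = (x + 1)(x + 16) = 0
Setting each factor to zero: x = -1 or x = -16

x = -16, x = -1


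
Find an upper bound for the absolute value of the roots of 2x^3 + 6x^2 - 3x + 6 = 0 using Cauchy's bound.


Cauchy's bound: all roots r satisfy |r| <= 1 + max(|a_i/a_n|) for i = 0,...,n-1
where a_n is the leading coefficient.

Coefficients: [2, 6, -3, 6]
Leading coefficient a_n = 2
Ratios |a_i/a_n|: 3, 3/2, 3
Maximum ratio: 3
Cauchy's bound: |r| <= 1 + 3 = 4

Upper bound = 4


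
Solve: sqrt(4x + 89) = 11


Square both sides: 4x + 89 = 11^2 = 121
4x = 121 - 89 = 32
x = 8
Check: sqrt(4*8 + 89) = sqrt(121) = 11 ✓

x = 8


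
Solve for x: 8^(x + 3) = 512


Express both sides with the same base.
512 = 8^3
Since the bases match, equate exponents: x + 3 = 3
So x = 3 - (3) = 0

x = 0


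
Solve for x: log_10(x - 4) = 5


Convert to exponential form: x - 4 = 10^5 = 100000
x = 100000 + 4 = 100004
Check: log_10(100004 - 4) = log_10(100000) = log_10(100000) = 5 ✓

x = 100004


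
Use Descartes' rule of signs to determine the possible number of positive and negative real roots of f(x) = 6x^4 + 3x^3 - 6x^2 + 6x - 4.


Descartes' rule of signs:

For positive roots, count sign changes in f(x) = 6x^4 + 3x^3 - 6x^2 + 6x - 4:
Signs of coefficients: +, +, -, +, -
Number of sign changes: 3
Possible positive real roots: 3, 1

For negative roots, examine f(-x) = 6x^4 - 3x^3 - 6x^2 - 6x - 4:
Signs of coefficients: +, -, -, -, -
Number of sign changes: 1
Possible negative real roots: 1

Positive roots: 3 or 1; Negative roots: 1


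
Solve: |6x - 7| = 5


An absolute value equation |expr| = 5 gives two cases:
Case 1: 6x - 7 = 5
  6x = 12, so x = 2
Case 2: 6x - 7 = -5
  6x = 2, so x = 1/3

x = 1/3, x = 2


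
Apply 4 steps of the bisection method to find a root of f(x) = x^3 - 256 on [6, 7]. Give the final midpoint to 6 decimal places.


f(x) = x^3 - 256
f(6) = -40 < 0
f(7) = 87 > 0

Step 1: midpoint = (6.000000 + 7.000000)/2 = 6.500000
  f(6.500000) = 18.625000
  f(mid) > 0, so root is in [6.000000, 6.500000]

Step 2: midpoint = (6.000000 + 6.500000)/2 = 6.250000
  f(6.250000) = -11.859375
  f(mid) < 0, so root is in [6.250000, 6.500000]

Step 3: midpoint = (6.250000 + 6.500000)/2 = 6.375000
  f(6.375000) = 3.083984
  f(mid) > 0, so root is in [6.250000, 6.375000]

Step 4: midpoint = (6.250000 + 6.375000)/2 = 6.312500
  f(6.312500) = -4.461670
  f(mid) < 0, so root is in [6.312500, 6.375000]

midpoint = 6.312500


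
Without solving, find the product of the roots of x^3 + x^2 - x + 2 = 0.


By Vieta's formulas for x^3 + bx^2 + cx + d = 0:
  r1 + r2 + r3 = -b/a = -1
  r1*r2 + r1*r3 + r2*r3 = c/a = -1
  r1*r2*r3 = -d/a = -2


Product = -2


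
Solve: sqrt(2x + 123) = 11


Square both sides: 2x + 123 = 11^2 = 121
2x = 121 - 123 = -2
x = -1
Check: sqrt(2*(-1) + 123) = sqrt(121) = 11 ✓

x = -1


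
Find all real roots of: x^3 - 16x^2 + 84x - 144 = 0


Let p(x) = x^3 - 16x^2 + 84x - 144. By the rational root theorem (leading coefficient 1), any rational root is an integer divisor of 144: try ±1, ±2, ... in turn.
Test x = 1: value = -75 ≠ 0.
Test x = -1: value = -245 ≠ 0.
Test x = 2: value = -32 ≠ 0.
Test x = -2: value = -384 ≠ 0.
Test x = 3: value = -9 ≠ 0.
Test x = -3: value = -567 ≠ 0.
Test x = 4: value = 0 ✓, so (x - 4) is a factor.
Synthetic division by (x - 4): bring down 1; 1(4) - 16 = -12; (-12)(4) + 84 = 36; 36(4) - 144 = 0 → quotient x^2 - 12x + 36, remainder 0.
Solve the quadratic x^2 - 12x + 36 = 0: discriminant = (-12)^2 - 4(1)(36) = 144 - 144 = 0.
Discriminant = 0, so a double root: x = 12/2 = 6.

x = 4, x = 6 (multiplicity 2)


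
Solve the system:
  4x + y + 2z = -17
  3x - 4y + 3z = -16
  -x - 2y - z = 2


Using Cramer's rule. Expand each determinant along the first row.
D  = 4*[(-4)*(-1) - 3*(-2)] - 1*[3*(-1) - 3*(-1)] + 2*[3*(-2) - (-4)*(-1)]
  = 4*(10) - 1*(0) + 2*(-10) = 20
Dx = (-17)*[(-4)*(-1) - 3*(-2)] - 1*[(-16)*(-1) - 3*2] + 2*[(-16)*(-2) - (-4)*2]
  = (-17)*(10) - 1*(10) + 2*(40) = -100
Dy = 4*[(-16)*(-1) - 3*2] - (-17)*[3*(-1) - 3*(-1)] + 2*[3*2 - (-16)*(-1)]
  = 4*(10) - (-17)*(0) + 2*(-10) = 20
Dz = 4*[(-4)*2 - (-16)*(-2)] - 1*[3*2 - (-16)*(-1)] + (-17)*[3*(-2) - (-4)*(-1)]
  = 4*(-40) - 1*(-10) + (-17)*(-10) = 20
x = Dx/D = -100/20 = -5, y = Dy/D = 20/20 = 1, z = Dz/D = 20/20 = 1
Check eq1: (4)(-5) + (1)(1) + (2)(1) = -17 = -17 ✓
Check eq2: (3)(-5) + (-4)(1) + (3)(1) = -16 = -16 ✓
Check eq3: (-1)(-5) + (-2)(1) + (-1)(1) = 2 = 2 ✓

x = -5, y = 1, z = 1


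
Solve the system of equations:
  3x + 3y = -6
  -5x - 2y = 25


Using Cramer's rule:
Determinant D = (3)(-2) - (-5)(3) = -6 + 15 = 9
Dx = (-6)(-2) - (25)(3) = 12 - 75 = -63
Dy = (3)(25) - (-5)(-6) = 75 - 30 = 45
x = Dx/D = -63/9 = -7
y = Dy/D = 45/9 = 5

x = -7, y = 5


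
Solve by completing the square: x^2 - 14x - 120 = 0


Start: x^2 - 14x - 120 = 0
Move constant: x^2 - 14x = 120
Half of -14 is -7, squared is 49
Add 49 to both sides: x^2 - 14x + 49 = 169
(x - 7)^2 = 169
x - 7 = ±13
x = 7 + 13 = 20 or x = 7 - 13 = -6

x = -6, x = 20


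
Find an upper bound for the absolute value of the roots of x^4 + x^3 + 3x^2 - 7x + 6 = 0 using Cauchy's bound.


Cauchy's bound: all roots r satisfy |r| <= 1 + max(|a_i/a_n|) for i = 0,...,n-1
where a_n is the leading coefficient.

Coefficients: [1, 1, 3, -7, 6]
Leading coefficient a_n = 1
Ratios |a_i/a_n|: 1, 3, 7, 6
Maximum ratio: 7
Cauchy's bound: |r| <= 1 + 7 = 8

Upper bound = 8


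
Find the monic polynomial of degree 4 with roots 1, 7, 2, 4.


A monic polynomial with roots 1, 7, 2, 4 is:
p(x) = (x - 1)(x - 7)(x - 2)(x - 4)
After multiplying by (x - 1): x - 1
After multiplying by (x - 7): x^2 - 8x + 7
After multiplying by (x - 2): x^3 - 10x^2 + 23x - 14
After multiplying by (x - 4): x^4 - 14x^3 + 63x^2 - 106x + 56

x^4 - 14x^3 + 63x^2 - 106x + 56


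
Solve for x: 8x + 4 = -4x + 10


Starting with: 8x + 4 = -4x + 10
Move all x terms to left: (8 + 4)x = 10 - 4
Simplify: 12x = 6
Divide both sides by 12: x = 1/2

x = 1/2


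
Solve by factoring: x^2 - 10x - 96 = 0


We need two numbers that multiply to -96 and add to -10.
Those numbers are 6 and -16 (since 6 * (-16) = -96 and 6 + (-16) = -10).
So x^2 - 10x - 96 = (x + 6)(x - 16) = 0
Setting each factor to zero: x = -6 or x = 16

x = -6, x = 16


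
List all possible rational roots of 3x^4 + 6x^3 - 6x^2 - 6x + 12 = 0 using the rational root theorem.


Rational root theorem: possible roots are ±p/q where:
  p divides the constant term (12): p ∈ {1, 2, 3, 4, 6, 12}
  q divides the leading coefficient (3): q ∈ {1, 3}

All possible rational roots: -12, -6, -4, -3, -2, -4/3, -1, -2/3, -1/3, 1/3, 2/3, 1, 4/3, 2, 3, 4, 6, 12

-12, -6, -4, -3, -2, -4/3, -1, -2/3, -1/3, 1/3, 2/3, 1, 4/3, 2, 3, 4, 6, 12


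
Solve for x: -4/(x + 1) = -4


Multiply both sides by (x + 1): -4 = -4(x + 1)
Distribute: -4 = -4x - 4
-4x = -4 + 4 = 0
x = 0

x = 0


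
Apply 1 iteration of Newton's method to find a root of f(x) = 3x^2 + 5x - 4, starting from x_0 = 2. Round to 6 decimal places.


Newton's method: x_(n+1) = x_n - f(x_n)/f'(x_n)
f(x) = 3x^2 + 5x - 4
f'(x) = 6x + 5

Iteration 1:
  f(2.000000) = 18.000000
  f'(2.000000) = 17.000000
  x_1 = 2.000000 - (18.000000)/(17.000000) = 0.941176

x_1 = 0.941176


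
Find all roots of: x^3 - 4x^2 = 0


The lowest-degree term is x^2, so x = 0 is a root with multiplicity 2. Factor out x^2:
  x - 4 = 0
Linear factor x - 4 = 0 gives x = 4.
Collecting all roots found:

x = 0 (multiplicity 2), x = 4


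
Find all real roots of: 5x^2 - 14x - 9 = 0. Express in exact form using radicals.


Using the quadratic formula: x = (-b ± sqrt(b^2 - 4ac)) / (2a)
Here a = 5, b = -14, c = -9
Discriminant = b^2 - 4ac = (-14)^2 - 4(5)(-9) = 196 + 180 = 376
Since discriminant = 376 > 0, there are two real roots.
x = (14 ± 2*sqrt(94)) / 10
Simplifying: x = (7 ± sqrt(94)) / 5
Numerically: x ≈ 3.3391 or x ≈ -0.5391

x = (7 + sqrt(94)) / 5 or x = (7 - sqrt(94)) / 5


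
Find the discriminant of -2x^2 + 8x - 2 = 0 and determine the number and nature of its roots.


For ax^2 + bx + c = 0, discriminant D = b^2 - 4ac
Here a = -2, b = 8, c = -2
D = (8)^2 - 4(-2)(-2) = 64 - 16 = 48

D = 48 > 0 but not a perfect square
The equation has 2 distinct real irrational roots.

Discriminant = 48, 2 distinct real irrational roots


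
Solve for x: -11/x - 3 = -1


Subtract -3 from both sides: -11/x = 2
Multiply both sides by x: -11 = 2 * x
Divide by 2: x = -11/2

x = -11/2


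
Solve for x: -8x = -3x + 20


Starting with: -8x = -3x + 20
Move all x terms to left: (-8 + 3)x = 20 - 0
Simplify: -5x = 20
Divide both sides by -5: x = -4

x = -4


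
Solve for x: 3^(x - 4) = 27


Express both sides with the same base.
27 = 3^3
Since the bases match, equate exponents: x - 4 = 3
So x = 3 - (-4) = 7

x = 7


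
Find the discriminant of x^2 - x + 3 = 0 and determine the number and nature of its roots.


For ax^2 + bx + c = 0, discriminant D = b^2 - 4ac
Here a = 1, b = -1, c = 3
D = (-1)^2 - 4(1)(3) = 1 - 12 = -11

D = -11 < 0
The equation has no real roots (2 complex conjugate roots).

Discriminant = -11, no real roots (2 complex conjugate roots)


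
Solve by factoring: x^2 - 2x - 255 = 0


We need two numbers that multiply to -255 and add to -2.
Those numbers are -17 and 15 (since (-17) * 15 = -255 and (-17) + 15 = -2).
So x^2 - 2x - 255 = (x - 17)(x + 15) = 0
Setting each factor to zero: x = 17 or x = -15

x = -15, x = 17


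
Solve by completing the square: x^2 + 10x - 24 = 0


Start: x^2 + 10x - 24 = 0
Move constant: x^2 + 10x = 24
Half of 10 is 5, squared is 25
Add 25 to both sides: x^2 + 10x + 25 = 49
(x + 5)^2 = 49
x + 5 = ±7
x = -5 + 7 = 2 or x = -5 - 7 = -12

x = -12, x = 2


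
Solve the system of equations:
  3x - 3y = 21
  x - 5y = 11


Using Cramer's rule:
Determinant D = (3)(-5) - (1)(-3) = -15 + 3 = -12
Dx = (21)(-5) - (11)(-3) = -105 + 33 = -72
Dy = (3)(11) - (1)(21) = 33 - 21 = 12
x = Dx/D = -72/-12 = 6
y = Dy/D = 12/-12 = -1

x = 6, y = -1


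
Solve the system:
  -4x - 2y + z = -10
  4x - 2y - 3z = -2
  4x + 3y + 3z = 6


Using Cramer's rule. Expand each determinant along the first row.
D  = (-4)*[(-2)*3 - (-3)*3] - (-2)*[4*3 - (-3)*4] + 1*[4*3 - (-2)*4]
  = (-4)*(3) - (-2)*(24) + 1*(20) = 56
Dx = (-10)*[(-2)*3 - (-3)*3] - (-2)*[(-2)*3 - (-3)*6] + 1*[(-2)*3 - (-2)*6]
  = (-10)*(3) - (-2)*(12) + 1*(6) = 0
Dy = (-4)*[(-2)*3 - (-3)*6] - (-10)*[4*3 - (-3)*4] + 1*[4*6 - (-2)*4]
  = (-4)*(12) - (-10)*(24) + 1*(32) = 224
Dz = (-4)*[(-2)*6 - (-2)*3] - (-2)*[4*6 - (-2)*4] + (-10)*[4*3 - (-2)*4]
  = (-4)*(-6) - (-2)*(32) + (-10)*(20) = -112
x = Dx/D = 0/56 = 0, y = Dy/D = 224/56 = 4, z = Dz/D = -112/56 = -2
Check eq1: (-4)(0) + (-2)(4) + (1)(-2) = -10 = -10 ✓
Check eq2: (4)(0) + (-2)(4) + (-3)(-2) = -2 = -2 ✓
Check eq3: (4)(0) + (3)(4) + (3)(-2) = 6 = 6 ✓

x = 0, y = 4, z = -2


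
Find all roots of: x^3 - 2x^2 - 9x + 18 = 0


Let p(x) = x^3 - 2x^2 - 9x + 18. By the rational root theorem (leading coefficient 1), any rational root is an integer divisor of 18: try ±1, ±2, ... in turn.
Test x = 1: value = 8 ≠ 0.
Test x = -1: value = 24 ≠ 0.
Test x = 2: value = 0 ✓, so (x - 2) is a factor.
Synthetic division by (x - 2): bring down 1; 1(2) - 2 = 0; 0(2) - 9 = -9; (-9)(2) + 18 = 0 → quotient x^2 - 9, remainder 0.
Solve the quadratic x^2 - 9 = 0: discriminant = 0^2 - 4(1)(-9) = 0 + 36 = 36.
sqrt(36) = 6, so x = (0 ± 6)/2: x = 3 or x = -3.
Collecting all roots found:

x = -3, x = 2, x = 3


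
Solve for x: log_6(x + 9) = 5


Convert to exponential form: x + 9 = 6^5 = 7776
x = 7776 - 9 = 7767
Check: log_6(7767 + 9) = log_6(7776) = log_6(7776) = 5 ✓

x = 7767


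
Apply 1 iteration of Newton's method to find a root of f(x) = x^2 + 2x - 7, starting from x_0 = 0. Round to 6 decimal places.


Newton's method: x_(n+1) = x_n - f(x_n)/f'(x_n)
f(x) = x^2 + 2x - 7
f'(x) = 2x + 2

Iteration 1:
  f(0.000000) = -7.000000
  f'(0.000000) = 2.000000
  x_1 = 0.000000 - (-7.000000)/(2.000000) = 3.500000

x_1 = 3.500000


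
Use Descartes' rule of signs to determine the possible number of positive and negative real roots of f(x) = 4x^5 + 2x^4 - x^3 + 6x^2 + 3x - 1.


Descartes' rule of signs:

For positive roots, count sign changes in f(x) = 4x^5 + 2x^4 - x^3 + 6x^2 + 3x - 1:
Signs of coefficients: +, +, -, +, +, -
Number of sign changes: 3
Possible positive real roots: 3, 1

For negative roots, examine f(-x) = -4x^5 + 2x^4 + x^3 + 6x^2 - 3x - 1:
Signs of coefficients: -, +, +, +, -, -
Number of sign changes: 2
Possible negative real roots: 2, 0

Positive roots: 3 or 1; Negative roots: 2 or 0


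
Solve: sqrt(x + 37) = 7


Square both sides: x + 37 = 7^2 = 49
x = 49 - 37 = 12
x = 12
Check: sqrt(1*12 + 37) = sqrt(49) = 7 ✓

x = 12


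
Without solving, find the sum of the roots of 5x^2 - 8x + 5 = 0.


By Vieta's formulas for ax^2 + bx + c = 0:
  Sum of roots = -b/a
  Product of roots = c/a

Here a = 5, b = -8, c = 5
Sum = -(-8)/5 = 8/5
Product = 5/5 = 1

Sum = 8/5


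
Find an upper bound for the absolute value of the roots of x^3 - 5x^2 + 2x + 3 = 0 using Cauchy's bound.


Cauchy's bound: all roots r satisfy |r| <= 1 + max(|a_i/a_n|) for i = 0,...,n-1
where a_n is the leading coefficient.

Coefficients: [1, -5, 2, 3]
Leading coefficient a_n = 1
Ratios |a_i/a_n|: 5, 2, 3
Maximum ratio: 5
Cauchy's bound: |r| <= 1 + 5 = 6

Upper bound = 6


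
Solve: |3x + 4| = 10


An absolute value equation |expr| = 10 gives two cases:
Case 1: 3x + 4 = 10
  3x = 6, so x = 2
Case 2: 3x + 4 = -10
  3x = -14, so x = -14/3

x = -14/3, x = 2


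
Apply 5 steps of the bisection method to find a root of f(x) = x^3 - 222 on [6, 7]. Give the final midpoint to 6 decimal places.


f(x) = x^3 - 222
f(6) = -6 < 0
f(7) = 121 > 0

Step 1: midpoint = (6.000000 + 7.000000)/2 = 6.500000
  f(6.500000) = 52.625000
  f(mid) > 0, so root is in [6.000000, 6.500000]

Step 2: midpoint = (6.000000 + 6.500000)/2 = 6.250000
  f(6.250000) = 22.140625
  f(mid) > 0, so root is in [6.000000, 6.250000]

Step 3: midpoint = (6.000000 + 6.250000)/2 = 6.125000
  f(6.125000) = 7.783203
  f(mid) > 0, so root is in [6.000000, 6.125000]

Step 4: midpoint = (6.000000 + 6.125000)/2 = 6.062500
  f(6.062500) = 0.820557
  f(mid) > 0, so root is in [6.000000, 6.062500]

Step 5: midpoint = (6.000000 + 6.062500)/2 = 6.031250
  f(6.031250) = -2.607391
  f(mid) < 0, so root is in [6.031250, 6.062500]

midpoint = 6.031250
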